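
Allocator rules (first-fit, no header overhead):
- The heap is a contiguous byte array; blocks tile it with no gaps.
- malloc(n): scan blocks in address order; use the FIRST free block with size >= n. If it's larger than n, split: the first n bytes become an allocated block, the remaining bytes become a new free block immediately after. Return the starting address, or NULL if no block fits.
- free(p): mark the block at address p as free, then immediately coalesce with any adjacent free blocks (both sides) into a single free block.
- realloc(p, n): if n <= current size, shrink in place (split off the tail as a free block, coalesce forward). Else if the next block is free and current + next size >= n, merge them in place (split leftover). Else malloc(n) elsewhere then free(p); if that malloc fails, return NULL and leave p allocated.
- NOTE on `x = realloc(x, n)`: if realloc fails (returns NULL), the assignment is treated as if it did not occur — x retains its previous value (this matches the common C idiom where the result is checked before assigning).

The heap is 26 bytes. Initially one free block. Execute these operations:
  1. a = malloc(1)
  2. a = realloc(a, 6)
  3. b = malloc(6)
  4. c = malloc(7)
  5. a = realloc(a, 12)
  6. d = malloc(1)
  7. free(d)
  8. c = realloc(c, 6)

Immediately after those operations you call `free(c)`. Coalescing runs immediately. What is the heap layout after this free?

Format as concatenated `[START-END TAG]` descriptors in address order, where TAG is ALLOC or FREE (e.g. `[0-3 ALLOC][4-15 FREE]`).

Answer: [0-5 ALLOC][6-11 ALLOC][12-25 FREE]

Derivation:
Op 1: a = malloc(1) -> a = 0; heap: [0-0 ALLOC][1-25 FREE]
Op 2: a = realloc(a, 6) -> a = 0; heap: [0-5 ALLOC][6-25 FREE]
Op 3: b = malloc(6) -> b = 6; heap: [0-5 ALLOC][6-11 ALLOC][12-25 FREE]
Op 4: c = malloc(7) -> c = 12; heap: [0-5 ALLOC][6-11 ALLOC][12-18 ALLOC][19-25 FREE]
Op 5: a = realloc(a, 12) -> NULL (a unchanged); heap: [0-5 ALLOC][6-11 ALLOC][12-18 ALLOC][19-25 FREE]
Op 6: d = malloc(1) -> d = 19; heap: [0-5 ALLOC][6-11 ALLOC][12-18 ALLOC][19-19 ALLOC][20-25 FREE]
Op 7: free(d) -> (freed d); heap: [0-5 ALLOC][6-11 ALLOC][12-18 ALLOC][19-25 FREE]
Op 8: c = realloc(c, 6) -> c = 12; heap: [0-5 ALLOC][6-11 ALLOC][12-17 ALLOC][18-25 FREE]
free(c): c = 12 -> block [12-17 ALLOC]; mark free, coalesce with adjacent free neighbors -> [0-5 ALLOC][6-11 ALLOC][12-25 FREE]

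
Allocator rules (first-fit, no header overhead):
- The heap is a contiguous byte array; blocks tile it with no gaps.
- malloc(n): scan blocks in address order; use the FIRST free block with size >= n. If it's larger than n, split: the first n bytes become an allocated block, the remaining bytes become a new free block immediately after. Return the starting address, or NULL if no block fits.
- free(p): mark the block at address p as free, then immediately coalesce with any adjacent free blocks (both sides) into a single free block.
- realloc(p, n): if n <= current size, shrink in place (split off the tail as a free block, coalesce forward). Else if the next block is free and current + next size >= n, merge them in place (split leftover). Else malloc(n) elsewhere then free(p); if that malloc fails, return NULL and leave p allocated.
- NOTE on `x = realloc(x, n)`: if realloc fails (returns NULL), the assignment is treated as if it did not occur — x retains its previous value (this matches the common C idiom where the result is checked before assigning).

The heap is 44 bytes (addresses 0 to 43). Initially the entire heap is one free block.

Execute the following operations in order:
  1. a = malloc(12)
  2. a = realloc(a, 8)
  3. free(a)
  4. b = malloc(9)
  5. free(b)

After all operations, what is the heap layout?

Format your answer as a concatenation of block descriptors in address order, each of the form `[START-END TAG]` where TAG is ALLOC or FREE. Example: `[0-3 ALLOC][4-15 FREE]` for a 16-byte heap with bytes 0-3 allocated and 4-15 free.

Answer: [0-43 FREE]

Derivation:
Op 1: a = malloc(12) -> a = 0; heap: [0-11 ALLOC][12-43 FREE]
Op 2: a = realloc(a, 8) -> a = 0; heap: [0-7 ALLOC][8-43 FREE]
Op 3: free(a) -> (freed a); heap: [0-43 FREE]
Op 4: b = malloc(9) -> b = 0; heap: [0-8 ALLOC][9-43 FREE]
Op 5: free(b) -> (freed b); heap: [0-43 FREE]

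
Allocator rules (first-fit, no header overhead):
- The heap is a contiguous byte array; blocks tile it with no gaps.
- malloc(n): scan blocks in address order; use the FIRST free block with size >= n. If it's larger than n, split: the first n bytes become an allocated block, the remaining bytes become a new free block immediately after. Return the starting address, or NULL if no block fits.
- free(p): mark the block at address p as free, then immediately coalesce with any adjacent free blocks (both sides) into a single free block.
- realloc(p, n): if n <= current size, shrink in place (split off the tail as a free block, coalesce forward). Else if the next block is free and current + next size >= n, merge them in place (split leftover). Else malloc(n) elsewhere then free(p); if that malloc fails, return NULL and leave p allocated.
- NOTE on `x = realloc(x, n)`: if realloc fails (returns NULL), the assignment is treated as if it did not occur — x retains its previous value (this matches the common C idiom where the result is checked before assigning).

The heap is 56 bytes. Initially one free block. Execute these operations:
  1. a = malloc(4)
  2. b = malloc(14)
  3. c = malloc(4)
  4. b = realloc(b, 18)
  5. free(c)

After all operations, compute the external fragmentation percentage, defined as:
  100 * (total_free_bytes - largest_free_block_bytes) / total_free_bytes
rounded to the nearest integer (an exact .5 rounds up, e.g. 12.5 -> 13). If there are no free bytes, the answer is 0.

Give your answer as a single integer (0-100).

Answer: 47

Derivation:
Op 1: a = malloc(4) -> a = 0; heap: [0-3 ALLOC][4-55 FREE]
Op 2: b = malloc(14) -> b = 4; heap: [0-3 ALLOC][4-17 ALLOC][18-55 FREE]
Op 3: c = malloc(4) -> c = 18; heap: [0-3 ALLOC][4-17 ALLOC][18-21 ALLOC][22-55 FREE]
Op 4: b = realloc(b, 18) -> b = 22; heap: [0-3 ALLOC][4-17 FREE][18-21 ALLOC][22-39 ALLOC][40-55 FREE]
Op 5: free(c) -> (freed c); heap: [0-3 ALLOC][4-21 FREE][22-39 ALLOC][40-55 FREE]
Free blocks: [18 16] total_free=34 largest=18 -> 100*(34-18)/34 = 1600/34 ≈ 47.059 -> rounds to 47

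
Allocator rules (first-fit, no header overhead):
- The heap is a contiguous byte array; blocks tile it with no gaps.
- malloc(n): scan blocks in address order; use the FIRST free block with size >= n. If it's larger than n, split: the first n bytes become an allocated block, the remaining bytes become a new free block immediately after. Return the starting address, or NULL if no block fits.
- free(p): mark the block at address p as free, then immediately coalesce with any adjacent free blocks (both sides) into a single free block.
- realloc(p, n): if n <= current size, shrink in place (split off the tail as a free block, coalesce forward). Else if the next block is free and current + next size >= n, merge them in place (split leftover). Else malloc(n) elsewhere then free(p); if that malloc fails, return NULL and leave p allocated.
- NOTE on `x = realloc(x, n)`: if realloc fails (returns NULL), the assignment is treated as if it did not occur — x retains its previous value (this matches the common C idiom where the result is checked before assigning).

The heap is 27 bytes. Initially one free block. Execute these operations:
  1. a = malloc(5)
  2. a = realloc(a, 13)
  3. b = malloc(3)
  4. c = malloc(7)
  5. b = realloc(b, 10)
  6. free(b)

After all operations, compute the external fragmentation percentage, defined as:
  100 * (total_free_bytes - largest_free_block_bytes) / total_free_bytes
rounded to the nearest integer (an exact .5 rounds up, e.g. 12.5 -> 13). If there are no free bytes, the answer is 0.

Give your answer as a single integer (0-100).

Answer: 43

Derivation:
Op 1: a = malloc(5) -> a = 0; heap: [0-4 ALLOC][5-26 FREE]
Op 2: a = realloc(a, 13) -> a = 0; heap: [0-12 ALLOC][13-26 FREE]
Op 3: b = malloc(3) -> b = 13; heap: [0-12 ALLOC][13-15 ALLOC][16-26 FREE]
Op 4: c = malloc(7) -> c = 16; heap: [0-12 ALLOC][13-15 ALLOC][16-22 ALLOC][23-26 FREE]
Op 5: b = realloc(b, 10) -> NULL (b unchanged); heap: [0-12 ALLOC][13-15 ALLOC][16-22 ALLOC][23-26 FREE]
Op 6: free(b) -> (freed b); heap: [0-12 ALLOC][13-15 FREE][16-22 ALLOC][23-26 FREE]
Free blocks: [3 4] total_free=7 largest=4 -> 100*(7-4)/7 = 300/7 ≈ 42.857 -> rounds to 43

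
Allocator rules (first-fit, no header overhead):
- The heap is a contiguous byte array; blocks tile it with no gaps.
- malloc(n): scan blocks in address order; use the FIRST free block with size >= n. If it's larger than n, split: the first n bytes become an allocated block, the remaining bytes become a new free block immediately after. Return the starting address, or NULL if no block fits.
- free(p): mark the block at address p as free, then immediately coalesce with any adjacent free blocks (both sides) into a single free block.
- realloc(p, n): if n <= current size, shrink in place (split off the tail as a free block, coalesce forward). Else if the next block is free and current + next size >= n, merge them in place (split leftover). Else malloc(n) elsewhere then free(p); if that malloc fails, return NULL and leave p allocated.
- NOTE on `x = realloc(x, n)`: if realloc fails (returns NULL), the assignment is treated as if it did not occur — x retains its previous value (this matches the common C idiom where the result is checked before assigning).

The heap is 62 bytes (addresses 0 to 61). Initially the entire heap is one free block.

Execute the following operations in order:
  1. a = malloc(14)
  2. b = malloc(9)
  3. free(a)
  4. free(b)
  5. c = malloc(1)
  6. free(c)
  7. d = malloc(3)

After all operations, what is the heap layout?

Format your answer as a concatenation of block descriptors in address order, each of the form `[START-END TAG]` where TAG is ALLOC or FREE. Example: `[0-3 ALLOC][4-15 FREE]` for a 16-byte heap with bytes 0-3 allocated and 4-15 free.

Op 1: a = malloc(14) -> a = 0; heap: [0-13 ALLOC][14-61 FREE]
Op 2: b = malloc(9) -> b = 14; heap: [0-13 ALLOC][14-22 ALLOC][23-61 FREE]
Op 3: free(a) -> (freed a); heap: [0-13 FREE][14-22 ALLOC][23-61 FREE]
Op 4: free(b) -> (freed b); heap: [0-61 FREE]
Op 5: c = malloc(1) -> c = 0; heap: [0-0 ALLOC][1-61 FREE]
Op 6: free(c) -> (freed c); heap: [0-61 FREE]
Op 7: d = malloc(3) -> d = 0; heap: [0-2 ALLOC][3-61 FREE]

Answer: [0-2 ALLOC][3-61 FREE]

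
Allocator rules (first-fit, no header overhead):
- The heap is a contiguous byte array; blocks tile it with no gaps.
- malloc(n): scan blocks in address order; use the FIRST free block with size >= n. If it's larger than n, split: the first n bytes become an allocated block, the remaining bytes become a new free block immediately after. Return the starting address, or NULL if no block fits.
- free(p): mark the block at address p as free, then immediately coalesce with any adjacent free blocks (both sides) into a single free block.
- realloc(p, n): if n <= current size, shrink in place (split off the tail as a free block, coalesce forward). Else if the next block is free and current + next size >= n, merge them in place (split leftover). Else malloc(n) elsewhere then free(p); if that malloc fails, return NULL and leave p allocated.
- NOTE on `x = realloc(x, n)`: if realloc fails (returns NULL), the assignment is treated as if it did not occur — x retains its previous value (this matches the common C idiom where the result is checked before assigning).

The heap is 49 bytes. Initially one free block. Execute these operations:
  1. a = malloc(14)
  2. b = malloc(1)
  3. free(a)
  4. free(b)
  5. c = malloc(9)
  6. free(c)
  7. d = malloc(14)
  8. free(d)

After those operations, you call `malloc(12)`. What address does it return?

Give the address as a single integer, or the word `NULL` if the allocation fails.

Answer: 0

Derivation:
Op 1: a = malloc(14) -> a = 0; heap: [0-13 ALLOC][14-48 FREE]
Op 2: b = malloc(1) -> b = 14; heap: [0-13 ALLOC][14-14 ALLOC][15-48 FREE]
Op 3: free(a) -> (freed a); heap: [0-13 FREE][14-14 ALLOC][15-48 FREE]
Op 4: free(b) -> (freed b); heap: [0-48 FREE]
Op 5: c = malloc(9) -> c = 0; heap: [0-8 ALLOC][9-48 FREE]
Op 6: free(c) -> (freed c); heap: [0-48 FREE]
Op 7: d = malloc(14) -> d = 0; heap: [0-13 ALLOC][14-48 FREE]
Op 8: free(d) -> (freed d); heap: [0-48 FREE]
malloc(12): first-fit scan over [0-48 FREE] -> 0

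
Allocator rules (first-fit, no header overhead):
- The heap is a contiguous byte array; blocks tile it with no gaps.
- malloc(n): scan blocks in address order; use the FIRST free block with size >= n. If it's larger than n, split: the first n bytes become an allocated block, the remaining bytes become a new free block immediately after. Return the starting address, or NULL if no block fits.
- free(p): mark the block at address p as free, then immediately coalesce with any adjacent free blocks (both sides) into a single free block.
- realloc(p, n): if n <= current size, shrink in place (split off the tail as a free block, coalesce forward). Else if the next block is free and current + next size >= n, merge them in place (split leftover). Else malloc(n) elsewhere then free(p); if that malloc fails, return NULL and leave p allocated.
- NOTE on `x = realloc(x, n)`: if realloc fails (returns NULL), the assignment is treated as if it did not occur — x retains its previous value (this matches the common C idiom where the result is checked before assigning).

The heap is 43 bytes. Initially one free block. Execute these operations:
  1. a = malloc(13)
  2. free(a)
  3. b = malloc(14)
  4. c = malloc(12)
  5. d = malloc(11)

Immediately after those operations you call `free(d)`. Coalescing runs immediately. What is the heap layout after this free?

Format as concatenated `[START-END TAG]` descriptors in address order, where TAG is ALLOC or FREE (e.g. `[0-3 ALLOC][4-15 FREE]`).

Op 1: a = malloc(13) -> a = 0; heap: [0-12 ALLOC][13-42 FREE]
Op 2: free(a) -> (freed a); heap: [0-42 FREE]
Op 3: b = malloc(14) -> b = 0; heap: [0-13 ALLOC][14-42 FREE]
Op 4: c = malloc(12) -> c = 14; heap: [0-13 ALLOC][14-25 ALLOC][26-42 FREE]
Op 5: d = malloc(11) -> d = 26; heap: [0-13 ALLOC][14-25 ALLOC][26-36 ALLOC][37-42 FREE]
free(d): d = 26 -> block [26-36 ALLOC]; mark free, coalesce with adjacent free neighbors -> [0-13 ALLOC][14-25 ALLOC][26-42 FREE]

Answer: [0-13 ALLOC][14-25 ALLOC][26-42 FREE]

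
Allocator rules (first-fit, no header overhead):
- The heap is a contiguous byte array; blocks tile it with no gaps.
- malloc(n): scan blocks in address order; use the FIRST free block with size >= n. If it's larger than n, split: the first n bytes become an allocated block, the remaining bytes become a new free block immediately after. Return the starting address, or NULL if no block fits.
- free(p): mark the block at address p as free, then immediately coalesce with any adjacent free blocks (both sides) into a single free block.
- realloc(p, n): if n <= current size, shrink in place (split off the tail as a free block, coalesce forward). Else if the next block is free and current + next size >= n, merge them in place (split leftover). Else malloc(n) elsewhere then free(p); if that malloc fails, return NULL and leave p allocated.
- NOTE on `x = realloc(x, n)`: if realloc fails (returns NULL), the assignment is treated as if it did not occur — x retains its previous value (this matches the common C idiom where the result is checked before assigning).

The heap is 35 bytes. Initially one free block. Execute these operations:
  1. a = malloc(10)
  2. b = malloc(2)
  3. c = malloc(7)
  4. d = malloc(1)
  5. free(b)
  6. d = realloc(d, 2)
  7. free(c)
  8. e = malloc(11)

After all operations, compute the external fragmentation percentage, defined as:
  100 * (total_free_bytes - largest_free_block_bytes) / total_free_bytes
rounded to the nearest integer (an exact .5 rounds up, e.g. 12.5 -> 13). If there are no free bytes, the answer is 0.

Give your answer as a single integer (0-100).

Answer: 25

Derivation:
Op 1: a = malloc(10) -> a = 0; heap: [0-9 ALLOC][10-34 FREE]
Op 2: b = malloc(2) -> b = 10; heap: [0-9 ALLOC][10-11 ALLOC][12-34 FREE]
Op 3: c = malloc(7) -> c = 12; heap: [0-9 ALLOC][10-11 ALLOC][12-18 ALLOC][19-34 FREE]
Op 4: d = malloc(1) -> d = 19; heap: [0-9 ALLOC][10-11 ALLOC][12-18 ALLOC][19-19 ALLOC][20-34 FREE]
Op 5: free(b) -> (freed b); heap: [0-9 ALLOC][10-11 FREE][12-18 ALLOC][19-19 ALLOC][20-34 FREE]
Op 6: d = realloc(d, 2) -> d = 19; heap: [0-9 ALLOC][10-11 FREE][12-18 ALLOC][19-20 ALLOC][21-34 FREE]
Op 7: free(c) -> (freed c); heap: [0-9 ALLOC][10-18 FREE][19-20 ALLOC][21-34 FREE]
Op 8: e = malloc(11) -> e = 21; heap: [0-9 ALLOC][10-18 FREE][19-20 ALLOC][21-31 ALLOC][32-34 FREE]
Free blocks: [9 3] total_free=12 largest=9 -> 100*(12-9)/12 = 300/12 = 25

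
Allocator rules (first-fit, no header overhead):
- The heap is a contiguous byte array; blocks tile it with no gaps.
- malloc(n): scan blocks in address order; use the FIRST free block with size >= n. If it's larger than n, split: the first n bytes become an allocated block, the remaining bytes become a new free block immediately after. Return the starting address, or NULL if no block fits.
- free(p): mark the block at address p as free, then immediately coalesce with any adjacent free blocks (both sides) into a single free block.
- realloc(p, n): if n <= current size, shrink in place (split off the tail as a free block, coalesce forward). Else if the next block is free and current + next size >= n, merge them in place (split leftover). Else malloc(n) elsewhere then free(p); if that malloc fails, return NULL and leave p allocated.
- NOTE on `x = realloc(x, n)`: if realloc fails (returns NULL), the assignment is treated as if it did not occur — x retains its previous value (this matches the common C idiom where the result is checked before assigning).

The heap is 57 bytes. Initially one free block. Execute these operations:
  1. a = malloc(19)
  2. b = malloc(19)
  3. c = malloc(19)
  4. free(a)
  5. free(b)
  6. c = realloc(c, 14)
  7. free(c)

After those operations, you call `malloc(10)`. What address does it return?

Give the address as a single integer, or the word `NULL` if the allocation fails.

Answer: 0

Derivation:
Op 1: a = malloc(19) -> a = 0; heap: [0-18 ALLOC][19-56 FREE]
Op 2: b = malloc(19) -> b = 19; heap: [0-18 ALLOC][19-37 ALLOC][38-56 FREE]
Op 3: c = malloc(19) -> c = 38; heap: [0-18 ALLOC][19-37 ALLOC][38-56 ALLOC]
Op 4: free(a) -> (freed a); heap: [0-18 FREE][19-37 ALLOC][38-56 ALLOC]
Op 5: free(b) -> (freed b); heap: [0-37 FREE][38-56 ALLOC]
Op 6: c = realloc(c, 14) -> c = 38; heap: [0-37 FREE][38-51 ALLOC][52-56 FREE]
Op 7: free(c) -> (freed c); heap: [0-56 FREE]
malloc(10): first-fit scan over [0-56 FREE] -> 0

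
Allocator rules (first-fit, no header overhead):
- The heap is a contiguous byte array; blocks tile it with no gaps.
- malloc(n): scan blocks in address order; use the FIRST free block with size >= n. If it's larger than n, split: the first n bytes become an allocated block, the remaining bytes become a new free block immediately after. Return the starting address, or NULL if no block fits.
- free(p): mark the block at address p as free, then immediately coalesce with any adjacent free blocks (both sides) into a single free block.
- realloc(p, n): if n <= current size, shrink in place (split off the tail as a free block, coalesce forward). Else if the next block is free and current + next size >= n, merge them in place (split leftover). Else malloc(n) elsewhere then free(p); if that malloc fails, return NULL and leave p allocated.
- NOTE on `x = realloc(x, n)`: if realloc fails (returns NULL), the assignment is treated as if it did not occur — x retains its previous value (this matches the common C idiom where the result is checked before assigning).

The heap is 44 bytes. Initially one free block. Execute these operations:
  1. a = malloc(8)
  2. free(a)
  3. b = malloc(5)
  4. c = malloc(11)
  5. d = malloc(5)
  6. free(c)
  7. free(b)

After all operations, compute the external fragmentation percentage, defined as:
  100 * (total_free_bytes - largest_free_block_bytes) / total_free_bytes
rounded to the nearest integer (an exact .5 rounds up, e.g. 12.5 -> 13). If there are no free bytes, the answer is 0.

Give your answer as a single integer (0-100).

Op 1: a = malloc(8) -> a = 0; heap: [0-7 ALLOC][8-43 FREE]
Op 2: free(a) -> (freed a); heap: [0-43 FREE]
Op 3: b = malloc(5) -> b = 0; heap: [0-4 ALLOC][5-43 FREE]
Op 4: c = malloc(11) -> c = 5; heap: [0-4 ALLOC][5-15 ALLOC][16-43 FREE]
Op 5: d = malloc(5) -> d = 16; heap: [0-4 ALLOC][5-15 ALLOC][16-20 ALLOC][21-43 FREE]
Op 6: free(c) -> (freed c); heap: [0-4 ALLOC][5-15 FREE][16-20 ALLOC][21-43 FREE]
Op 7: free(b) -> (freed b); heap: [0-15 FREE][16-20 ALLOC][21-43 FREE]
Free blocks: [16 23] total_free=39 largest=23 -> 100*(39-23)/39 = 1600/39 ≈ 41.026 -> rounds to 41

Answer: 41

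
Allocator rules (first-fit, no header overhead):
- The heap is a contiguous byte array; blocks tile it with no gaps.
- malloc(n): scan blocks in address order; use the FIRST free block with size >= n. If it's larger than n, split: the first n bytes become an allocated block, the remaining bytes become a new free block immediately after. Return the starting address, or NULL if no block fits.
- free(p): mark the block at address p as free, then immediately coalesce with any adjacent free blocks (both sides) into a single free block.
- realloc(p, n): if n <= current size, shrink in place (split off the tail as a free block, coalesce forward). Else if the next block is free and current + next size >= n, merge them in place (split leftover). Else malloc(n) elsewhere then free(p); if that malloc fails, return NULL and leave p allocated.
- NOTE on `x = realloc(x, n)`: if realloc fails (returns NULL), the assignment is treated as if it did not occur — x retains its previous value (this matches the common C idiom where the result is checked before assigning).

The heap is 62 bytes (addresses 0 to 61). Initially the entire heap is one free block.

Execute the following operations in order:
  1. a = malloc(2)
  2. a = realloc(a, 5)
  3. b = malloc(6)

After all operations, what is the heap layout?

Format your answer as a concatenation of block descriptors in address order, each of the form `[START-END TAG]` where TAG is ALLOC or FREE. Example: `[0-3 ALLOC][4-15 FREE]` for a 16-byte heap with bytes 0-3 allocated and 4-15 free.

Answer: [0-4 ALLOC][5-10 ALLOC][11-61 FREE]

Derivation:
Op 1: a = malloc(2) -> a = 0; heap: [0-1 ALLOC][2-61 FREE]
Op 2: a = realloc(a, 5) -> a = 0; heap: [0-4 ALLOC][5-61 FREE]
Op 3: b = malloc(6) -> b = 5; heap: [0-4 ALLOC][5-10 ALLOC][11-61 FREE]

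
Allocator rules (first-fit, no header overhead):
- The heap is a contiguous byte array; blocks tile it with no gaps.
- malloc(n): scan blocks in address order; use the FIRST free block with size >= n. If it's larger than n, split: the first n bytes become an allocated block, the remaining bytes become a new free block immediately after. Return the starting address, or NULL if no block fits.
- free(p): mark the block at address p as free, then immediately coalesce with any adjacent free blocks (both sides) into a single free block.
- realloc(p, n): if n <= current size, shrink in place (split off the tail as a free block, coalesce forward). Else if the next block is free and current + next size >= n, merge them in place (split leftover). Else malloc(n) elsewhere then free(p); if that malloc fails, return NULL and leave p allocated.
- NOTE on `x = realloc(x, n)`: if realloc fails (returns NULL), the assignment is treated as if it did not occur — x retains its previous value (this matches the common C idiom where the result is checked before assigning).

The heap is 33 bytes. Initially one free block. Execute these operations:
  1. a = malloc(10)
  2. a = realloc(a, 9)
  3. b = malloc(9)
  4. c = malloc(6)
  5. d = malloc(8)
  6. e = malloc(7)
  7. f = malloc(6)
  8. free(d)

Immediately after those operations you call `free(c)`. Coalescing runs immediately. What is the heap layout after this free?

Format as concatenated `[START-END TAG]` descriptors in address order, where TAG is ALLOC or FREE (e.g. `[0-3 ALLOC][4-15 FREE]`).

Answer: [0-8 ALLOC][9-17 ALLOC][18-32 FREE]

Derivation:
Op 1: a = malloc(10) -> a = 0; heap: [0-9 ALLOC][10-32 FREE]
Op 2: a = realloc(a, 9) -> a = 0; heap: [0-8 ALLOC][9-32 FREE]
Op 3: b = malloc(9) -> b = 9; heap: [0-8 ALLOC][9-17 ALLOC][18-32 FREE]
Op 4: c = malloc(6) -> c = 18; heap: [0-8 ALLOC][9-17 ALLOC][18-23 ALLOC][24-32 FREE]
Op 5: d = malloc(8) -> d = 24; heap: [0-8 ALLOC][9-17 ALLOC][18-23 ALLOC][24-31 ALLOC][32-32 FREE]
Op 6: e = malloc(7) -> e = NULL; heap: [0-8 ALLOC][9-17 ALLOC][18-23 ALLOC][24-31 ALLOC][32-32 FREE]
Op 7: f = malloc(6) -> f = NULL; heap: [0-8 ALLOC][9-17 ALLOC][18-23 ALLOC][24-31 ALLOC][32-32 FREE]
Op 8: free(d) -> (freed d); heap: [0-8 ALLOC][9-17 ALLOC][18-23 ALLOC][24-32 FREE]
free(c): c = 18 -> block [18-23 ALLOC]; mark free, coalesce with adjacent free neighbors -> [0-8 ALLOC][9-17 ALLOC][18-32 FREE]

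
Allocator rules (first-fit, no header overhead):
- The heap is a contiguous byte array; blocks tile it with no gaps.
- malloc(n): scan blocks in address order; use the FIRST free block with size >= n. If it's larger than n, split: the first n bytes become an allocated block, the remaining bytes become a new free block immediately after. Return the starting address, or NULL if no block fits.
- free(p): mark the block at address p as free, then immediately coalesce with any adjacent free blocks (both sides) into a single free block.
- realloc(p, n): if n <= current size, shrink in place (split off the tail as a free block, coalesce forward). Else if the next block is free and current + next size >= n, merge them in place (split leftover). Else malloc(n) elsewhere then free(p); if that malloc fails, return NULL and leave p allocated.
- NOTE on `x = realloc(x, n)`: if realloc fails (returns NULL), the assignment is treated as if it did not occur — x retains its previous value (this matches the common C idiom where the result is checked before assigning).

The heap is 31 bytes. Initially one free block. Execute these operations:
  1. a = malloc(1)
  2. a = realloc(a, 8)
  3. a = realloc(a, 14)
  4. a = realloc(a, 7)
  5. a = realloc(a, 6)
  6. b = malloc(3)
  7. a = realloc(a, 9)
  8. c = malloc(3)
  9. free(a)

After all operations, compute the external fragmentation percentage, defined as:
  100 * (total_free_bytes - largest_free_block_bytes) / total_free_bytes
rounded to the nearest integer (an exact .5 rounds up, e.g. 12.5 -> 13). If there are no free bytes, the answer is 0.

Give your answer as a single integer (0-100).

Answer: 12

Derivation:
Op 1: a = malloc(1) -> a = 0; heap: [0-0 ALLOC][1-30 FREE]
Op 2: a = realloc(a, 8) -> a = 0; heap: [0-7 ALLOC][8-30 FREE]
Op 3: a = realloc(a, 14) -> a = 0; heap: [0-13 ALLOC][14-30 FREE]
Op 4: a = realloc(a, 7) -> a = 0; heap: [0-6 ALLOC][7-30 FREE]
Op 5: a = realloc(a, 6) -> a = 0; heap: [0-5 ALLOC][6-30 FREE]
Op 6: b = malloc(3) -> b = 6; heap: [0-5 ALLOC][6-8 ALLOC][9-30 FREE]
Op 7: a = realloc(a, 9) -> a = 9; heap: [0-5 FREE][6-8 ALLOC][9-17 ALLOC][18-30 FREE]
Op 8: c = malloc(3) -> c = 0; heap: [0-2 ALLOC][3-5 FREE][6-8 ALLOC][9-17 ALLOC][18-30 FREE]
Op 9: free(a) -> (freed a); heap: [0-2 ALLOC][3-5 FREE][6-8 ALLOC][9-30 FREE]
Free blocks: [3 22] total_free=25 largest=22 -> 100*(25-22)/25 = 300/25 = 12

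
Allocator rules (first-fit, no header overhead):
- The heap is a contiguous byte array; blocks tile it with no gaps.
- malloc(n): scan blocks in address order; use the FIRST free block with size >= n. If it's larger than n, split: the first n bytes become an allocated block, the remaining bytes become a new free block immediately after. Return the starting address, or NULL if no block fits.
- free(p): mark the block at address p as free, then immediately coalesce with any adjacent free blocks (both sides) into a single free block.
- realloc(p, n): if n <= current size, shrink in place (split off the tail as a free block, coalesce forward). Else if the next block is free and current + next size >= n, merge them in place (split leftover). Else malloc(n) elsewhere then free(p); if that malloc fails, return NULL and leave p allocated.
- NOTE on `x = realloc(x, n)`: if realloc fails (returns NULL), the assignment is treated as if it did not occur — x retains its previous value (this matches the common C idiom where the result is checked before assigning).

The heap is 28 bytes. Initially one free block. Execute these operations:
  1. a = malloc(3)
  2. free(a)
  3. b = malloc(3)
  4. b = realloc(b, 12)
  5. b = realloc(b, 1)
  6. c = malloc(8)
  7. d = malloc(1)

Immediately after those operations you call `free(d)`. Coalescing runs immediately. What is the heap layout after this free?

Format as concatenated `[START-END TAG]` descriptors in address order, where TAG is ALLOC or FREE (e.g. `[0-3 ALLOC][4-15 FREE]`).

Op 1: a = malloc(3) -> a = 0; heap: [0-2 ALLOC][3-27 FREE]
Op 2: free(a) -> (freed a); heap: [0-27 FREE]
Op 3: b = malloc(3) -> b = 0; heap: [0-2 ALLOC][3-27 FREE]
Op 4: b = realloc(b, 12) -> b = 0; heap: [0-11 ALLOC][12-27 FREE]
Op 5: b = realloc(b, 1) -> b = 0; heap: [0-0 ALLOC][1-27 FREE]
Op 6: c = malloc(8) -> c = 1; heap: [0-0 ALLOC][1-8 ALLOC][9-27 FREE]
Op 7: d = malloc(1) -> d = 9; heap: [0-0 ALLOC][1-8 ALLOC][9-9 ALLOC][10-27 FREE]
free(d): d = 9 -> block [9-9 ALLOC]; mark free, coalesce with adjacent free neighbors -> [0-0 ALLOC][1-8 ALLOC][9-27 FREE]

Answer: [0-0 ALLOC][1-8 ALLOC][9-27 FREE]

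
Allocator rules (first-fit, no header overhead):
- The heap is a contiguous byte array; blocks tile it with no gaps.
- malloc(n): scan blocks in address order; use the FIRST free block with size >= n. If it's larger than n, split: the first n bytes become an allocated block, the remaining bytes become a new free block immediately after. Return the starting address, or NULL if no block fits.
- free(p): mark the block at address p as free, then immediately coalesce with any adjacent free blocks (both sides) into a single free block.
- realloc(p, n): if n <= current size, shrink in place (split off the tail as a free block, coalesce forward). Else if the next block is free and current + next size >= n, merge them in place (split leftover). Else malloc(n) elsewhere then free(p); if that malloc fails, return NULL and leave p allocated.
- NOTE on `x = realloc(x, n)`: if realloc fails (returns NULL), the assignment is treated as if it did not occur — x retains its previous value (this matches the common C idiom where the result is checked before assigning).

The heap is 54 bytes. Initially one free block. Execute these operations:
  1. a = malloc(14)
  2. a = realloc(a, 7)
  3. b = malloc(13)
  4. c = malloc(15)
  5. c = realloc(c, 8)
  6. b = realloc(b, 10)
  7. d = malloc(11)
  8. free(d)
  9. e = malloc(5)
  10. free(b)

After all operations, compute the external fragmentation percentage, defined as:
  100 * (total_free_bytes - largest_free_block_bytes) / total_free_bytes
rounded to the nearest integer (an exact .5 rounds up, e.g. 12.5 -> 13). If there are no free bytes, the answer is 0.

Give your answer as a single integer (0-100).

Op 1: a = malloc(14) -> a = 0; heap: [0-13 ALLOC][14-53 FREE]
Op 2: a = realloc(a, 7) -> a = 0; heap: [0-6 ALLOC][7-53 FREE]
Op 3: b = malloc(13) -> b = 7; heap: [0-6 ALLOC][7-19 ALLOC][20-53 FREE]
Op 4: c = malloc(15) -> c = 20; heap: [0-6 ALLOC][7-19 ALLOC][20-34 ALLOC][35-53 FREE]
Op 5: c = realloc(c, 8) -> c = 20; heap: [0-6 ALLOC][7-19 ALLOC][20-27 ALLOC][28-53 FREE]
Op 6: b = realloc(b, 10) -> b = 7; heap: [0-6 ALLOC][7-16 ALLOC][17-19 FREE][20-27 ALLOC][28-53 FREE]
Op 7: d = malloc(11) -> d = 28; heap: [0-6 ALLOC][7-16 ALLOC][17-19 FREE][20-27 ALLOC][28-38 ALLOC][39-53 FREE]
Op 8: free(d) -> (freed d); heap: [0-6 ALLOC][7-16 ALLOC][17-19 FREE][20-27 ALLOC][28-53 FREE]
Op 9: e = malloc(5) -> e = 28; heap: [0-6 ALLOC][7-16 ALLOC][17-19 FREE][20-27 ALLOC][28-32 ALLOC][33-53 FREE]
Op 10: free(b) -> (freed b); heap: [0-6 ALLOC][7-19 FREE][20-27 ALLOC][28-32 ALLOC][33-53 FREE]
Free blocks: [13 21] total_free=34 largest=21 -> 100*(34-21)/34 = 1300/34 ≈ 38.235 -> rounds to 38

Answer: 38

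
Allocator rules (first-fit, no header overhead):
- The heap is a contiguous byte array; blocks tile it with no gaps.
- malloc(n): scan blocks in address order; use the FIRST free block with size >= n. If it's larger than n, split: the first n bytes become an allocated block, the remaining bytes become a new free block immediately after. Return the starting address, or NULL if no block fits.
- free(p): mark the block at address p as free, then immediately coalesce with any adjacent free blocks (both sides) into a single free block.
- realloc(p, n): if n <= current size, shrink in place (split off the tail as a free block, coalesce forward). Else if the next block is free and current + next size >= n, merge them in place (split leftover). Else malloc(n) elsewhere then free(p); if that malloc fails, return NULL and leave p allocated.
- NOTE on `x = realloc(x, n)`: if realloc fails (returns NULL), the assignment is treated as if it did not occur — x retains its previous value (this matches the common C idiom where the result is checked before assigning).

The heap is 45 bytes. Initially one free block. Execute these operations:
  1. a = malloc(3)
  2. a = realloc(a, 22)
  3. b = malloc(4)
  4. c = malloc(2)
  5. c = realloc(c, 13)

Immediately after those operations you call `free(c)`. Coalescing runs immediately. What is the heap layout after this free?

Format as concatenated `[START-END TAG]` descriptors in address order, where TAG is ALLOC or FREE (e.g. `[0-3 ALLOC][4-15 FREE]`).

Answer: [0-21 ALLOC][22-25 ALLOC][26-44 FREE]

Derivation:
Op 1: a = malloc(3) -> a = 0; heap: [0-2 ALLOC][3-44 FREE]
Op 2: a = realloc(a, 22) -> a = 0; heap: [0-21 ALLOC][22-44 FREE]
Op 3: b = malloc(4) -> b = 22; heap: [0-21 ALLOC][22-25 ALLOC][26-44 FREE]
Op 4: c = malloc(2) -> c = 26; heap: [0-21 ALLOC][22-25 ALLOC][26-27 ALLOC][28-44 FREE]
Op 5: c = realloc(c, 13) -> c = 26; heap: [0-21 ALLOC][22-25 ALLOC][26-38 ALLOC][39-44 FREE]
free(c): c = 26 -> block [26-38 ALLOC]; mark free, coalesce with adjacent free neighbors -> [0-21 ALLOC][22-25 ALLOC][26-44 FREE]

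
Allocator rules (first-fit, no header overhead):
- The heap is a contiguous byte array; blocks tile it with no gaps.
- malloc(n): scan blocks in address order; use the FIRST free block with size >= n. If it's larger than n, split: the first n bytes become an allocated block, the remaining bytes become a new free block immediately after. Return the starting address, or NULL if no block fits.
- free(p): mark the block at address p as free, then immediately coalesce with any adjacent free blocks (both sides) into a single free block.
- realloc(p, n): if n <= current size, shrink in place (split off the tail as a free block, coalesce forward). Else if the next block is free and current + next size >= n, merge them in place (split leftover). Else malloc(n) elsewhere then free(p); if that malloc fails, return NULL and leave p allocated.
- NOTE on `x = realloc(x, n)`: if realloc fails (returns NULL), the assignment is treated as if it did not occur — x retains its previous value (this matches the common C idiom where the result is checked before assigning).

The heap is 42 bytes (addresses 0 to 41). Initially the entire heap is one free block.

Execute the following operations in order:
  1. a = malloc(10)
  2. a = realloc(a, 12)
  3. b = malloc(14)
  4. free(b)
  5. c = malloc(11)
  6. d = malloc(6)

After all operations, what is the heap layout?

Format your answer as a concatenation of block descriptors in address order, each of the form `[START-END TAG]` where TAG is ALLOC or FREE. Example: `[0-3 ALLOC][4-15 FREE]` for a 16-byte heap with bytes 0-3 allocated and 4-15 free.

Op 1: a = malloc(10) -> a = 0; heap: [0-9 ALLOC][10-41 FREE]
Op 2: a = realloc(a, 12) -> a = 0; heap: [0-11 ALLOC][12-41 FREE]
Op 3: b = malloc(14) -> b = 12; heap: [0-11 ALLOC][12-25 ALLOC][26-41 FREE]
Op 4: free(b) -> (freed b); heap: [0-11 ALLOC][12-41 FREE]
Op 5: c = malloc(11) -> c = 12; heap: [0-11 ALLOC][12-22 ALLOC][23-41 FREE]
Op 6: d = malloc(6) -> d = 23; heap: [0-11 ALLOC][12-22 ALLOC][23-28 ALLOC][29-41 FREE]

Answer: [0-11 ALLOC][12-22 ALLOC][23-28 ALLOC][29-41 FREE]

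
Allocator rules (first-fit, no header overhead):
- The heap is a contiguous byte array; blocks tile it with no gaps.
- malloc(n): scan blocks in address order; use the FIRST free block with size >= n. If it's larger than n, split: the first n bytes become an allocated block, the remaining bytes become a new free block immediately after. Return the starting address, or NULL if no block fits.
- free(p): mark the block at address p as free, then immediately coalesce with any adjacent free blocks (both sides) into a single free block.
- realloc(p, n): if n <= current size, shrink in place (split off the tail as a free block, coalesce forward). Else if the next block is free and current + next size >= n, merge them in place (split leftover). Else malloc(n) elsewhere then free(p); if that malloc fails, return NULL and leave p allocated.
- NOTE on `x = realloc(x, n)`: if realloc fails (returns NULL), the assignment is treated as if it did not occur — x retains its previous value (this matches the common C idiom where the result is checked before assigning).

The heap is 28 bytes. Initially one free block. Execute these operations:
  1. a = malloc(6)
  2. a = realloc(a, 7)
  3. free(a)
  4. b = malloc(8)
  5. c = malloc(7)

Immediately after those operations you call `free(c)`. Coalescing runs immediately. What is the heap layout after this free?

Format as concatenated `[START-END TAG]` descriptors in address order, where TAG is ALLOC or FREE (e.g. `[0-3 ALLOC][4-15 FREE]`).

Op 1: a = malloc(6) -> a = 0; heap: [0-5 ALLOC][6-27 FREE]
Op 2: a = realloc(a, 7) -> a = 0; heap: [0-6 ALLOC][7-27 FREE]
Op 3: free(a) -> (freed a); heap: [0-27 FREE]
Op 4: b = malloc(8) -> b = 0; heap: [0-7 ALLOC][8-27 FREE]
Op 5: c = malloc(7) -> c = 8; heap: [0-7 ALLOC][8-14 ALLOC][15-27 FREE]
free(c): c = 8 -> block [8-14 ALLOC]; mark free, coalesce with adjacent free neighbors -> [0-7 ALLOC][8-27 FREE]

Answer: [0-7 ALLOC][8-27 FREE]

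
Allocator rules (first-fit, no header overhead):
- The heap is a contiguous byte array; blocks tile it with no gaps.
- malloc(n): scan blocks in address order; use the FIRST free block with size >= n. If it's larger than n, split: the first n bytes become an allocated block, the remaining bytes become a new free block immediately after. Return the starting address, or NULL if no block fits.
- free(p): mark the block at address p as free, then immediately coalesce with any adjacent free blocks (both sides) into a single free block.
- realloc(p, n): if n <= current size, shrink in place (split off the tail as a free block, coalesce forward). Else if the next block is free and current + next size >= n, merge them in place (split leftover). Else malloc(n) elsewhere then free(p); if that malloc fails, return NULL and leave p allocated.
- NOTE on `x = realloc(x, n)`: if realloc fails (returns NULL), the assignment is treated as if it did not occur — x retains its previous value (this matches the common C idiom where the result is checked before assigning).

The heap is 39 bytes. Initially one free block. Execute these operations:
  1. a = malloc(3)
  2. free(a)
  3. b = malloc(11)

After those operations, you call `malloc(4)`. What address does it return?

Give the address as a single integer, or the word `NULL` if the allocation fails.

Answer: 11

Derivation:
Op 1: a = malloc(3) -> a = 0; heap: [0-2 ALLOC][3-38 FREE]
Op 2: free(a) -> (freed a); heap: [0-38 FREE]
Op 3: b = malloc(11) -> b = 0; heap: [0-10 ALLOC][11-38 FREE]
malloc(4): first-fit scan over [0-10 ALLOC][11-38 FREE] -> 11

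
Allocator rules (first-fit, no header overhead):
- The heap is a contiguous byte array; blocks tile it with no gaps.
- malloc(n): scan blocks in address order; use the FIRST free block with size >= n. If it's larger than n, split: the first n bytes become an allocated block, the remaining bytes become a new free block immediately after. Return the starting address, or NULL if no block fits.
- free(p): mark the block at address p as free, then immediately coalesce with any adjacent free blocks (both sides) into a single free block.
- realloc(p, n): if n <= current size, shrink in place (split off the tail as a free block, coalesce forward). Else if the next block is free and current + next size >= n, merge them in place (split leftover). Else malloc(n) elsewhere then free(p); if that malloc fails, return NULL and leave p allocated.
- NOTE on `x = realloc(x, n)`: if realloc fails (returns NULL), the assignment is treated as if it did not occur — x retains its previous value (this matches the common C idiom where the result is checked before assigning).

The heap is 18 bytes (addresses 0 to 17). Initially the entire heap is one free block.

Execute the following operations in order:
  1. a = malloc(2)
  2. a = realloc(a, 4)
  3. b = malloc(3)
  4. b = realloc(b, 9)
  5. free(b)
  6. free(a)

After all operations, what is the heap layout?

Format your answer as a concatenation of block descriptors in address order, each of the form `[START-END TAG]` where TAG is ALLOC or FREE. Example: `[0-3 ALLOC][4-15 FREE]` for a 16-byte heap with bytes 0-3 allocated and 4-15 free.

Answer: [0-17 FREE]

Derivation:
Op 1: a = malloc(2) -> a = 0; heap: [0-1 ALLOC][2-17 FREE]
Op 2: a = realloc(a, 4) -> a = 0; heap: [0-3 ALLOC][4-17 FREE]
Op 3: b = malloc(3) -> b = 4; heap: [0-3 ALLOC][4-6 ALLOC][7-17 FREE]
Op 4: b = realloc(b, 9) -> b = 4; heap: [0-3 ALLOC][4-12 ALLOC][13-17 FREE]
Op 5: free(b) -> (freed b); heap: [0-3 ALLOC][4-17 FREE]
Op 6: free(a) -> (freed a); heap: [0-17 FREE]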